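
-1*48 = -48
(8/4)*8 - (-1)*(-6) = 10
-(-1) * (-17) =-17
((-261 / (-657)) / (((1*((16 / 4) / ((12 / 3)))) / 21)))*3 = 1827 / 73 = 25.03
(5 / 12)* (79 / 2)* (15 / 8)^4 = 203.42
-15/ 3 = -5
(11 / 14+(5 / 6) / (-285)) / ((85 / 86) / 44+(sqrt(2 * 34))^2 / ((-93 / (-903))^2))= 3407329288 / 27905429017809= 0.00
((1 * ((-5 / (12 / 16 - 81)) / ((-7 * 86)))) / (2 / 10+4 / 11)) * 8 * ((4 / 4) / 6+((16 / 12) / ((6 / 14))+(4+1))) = -327800 / 26957259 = -0.01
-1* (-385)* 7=2695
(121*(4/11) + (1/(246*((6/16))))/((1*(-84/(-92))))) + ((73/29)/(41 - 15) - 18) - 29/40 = 2966209003/116854920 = 25.38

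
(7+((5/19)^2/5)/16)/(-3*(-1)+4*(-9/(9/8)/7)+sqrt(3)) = 3113649/150176+1981413*sqrt(3)/150176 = 43.59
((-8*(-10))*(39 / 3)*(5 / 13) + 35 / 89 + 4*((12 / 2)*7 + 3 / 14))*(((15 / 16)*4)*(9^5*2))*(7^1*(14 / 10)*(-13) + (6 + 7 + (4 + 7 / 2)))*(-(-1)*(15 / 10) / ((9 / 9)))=-201476386871847 / 4984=-40424636210.24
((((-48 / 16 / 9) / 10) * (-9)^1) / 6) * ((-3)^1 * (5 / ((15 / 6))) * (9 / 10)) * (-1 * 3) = 81 / 100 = 0.81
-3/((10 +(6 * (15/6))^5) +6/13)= -39/9872011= -0.00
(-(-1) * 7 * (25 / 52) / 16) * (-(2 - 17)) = 2625 / 832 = 3.16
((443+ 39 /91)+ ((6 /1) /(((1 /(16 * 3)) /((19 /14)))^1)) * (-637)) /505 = -1739728 /3535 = -492.14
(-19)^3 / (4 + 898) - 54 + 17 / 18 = -246218 / 4059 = -60.66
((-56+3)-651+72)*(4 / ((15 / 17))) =-42976 / 15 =-2865.07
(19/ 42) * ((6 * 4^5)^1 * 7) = 19456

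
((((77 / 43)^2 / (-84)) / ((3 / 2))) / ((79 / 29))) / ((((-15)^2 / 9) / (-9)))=24563 / 7303550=0.00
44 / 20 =11 / 5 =2.20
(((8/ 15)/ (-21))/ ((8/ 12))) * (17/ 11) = -68/ 1155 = -0.06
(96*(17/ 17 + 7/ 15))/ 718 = 352/ 1795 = 0.20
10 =10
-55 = -55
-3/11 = -0.27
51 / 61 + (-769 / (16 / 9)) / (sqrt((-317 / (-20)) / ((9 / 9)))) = 51 / 61-6921 * sqrt(1585) / 2536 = -107.82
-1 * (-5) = 5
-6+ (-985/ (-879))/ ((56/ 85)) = -211619/ 49224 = -4.30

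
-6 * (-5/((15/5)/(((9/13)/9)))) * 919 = 9190/13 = 706.92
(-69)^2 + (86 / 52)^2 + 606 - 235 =3471081 / 676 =5134.74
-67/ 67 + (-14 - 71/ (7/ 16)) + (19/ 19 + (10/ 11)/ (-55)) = -176.30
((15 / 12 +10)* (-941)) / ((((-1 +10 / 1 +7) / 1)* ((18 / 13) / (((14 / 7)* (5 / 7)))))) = -305825 / 448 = -682.65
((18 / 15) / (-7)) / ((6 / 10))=-0.29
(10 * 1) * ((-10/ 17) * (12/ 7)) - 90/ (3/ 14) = -51180/ 119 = -430.08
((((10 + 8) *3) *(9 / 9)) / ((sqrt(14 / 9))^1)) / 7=81 *sqrt(14) / 49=6.19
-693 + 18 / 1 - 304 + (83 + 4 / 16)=-3583 / 4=-895.75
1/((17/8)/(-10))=-80/17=-4.71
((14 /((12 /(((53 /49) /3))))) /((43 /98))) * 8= 2968 /387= 7.67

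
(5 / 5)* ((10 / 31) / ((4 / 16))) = 40 / 31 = 1.29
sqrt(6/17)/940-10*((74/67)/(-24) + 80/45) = -20885/1206 + sqrt(102)/15980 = -17.32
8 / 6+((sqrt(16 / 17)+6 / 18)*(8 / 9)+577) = 32*sqrt(17) / 153+15623 / 27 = 579.49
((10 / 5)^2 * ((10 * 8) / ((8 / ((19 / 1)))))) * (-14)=-10640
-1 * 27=-27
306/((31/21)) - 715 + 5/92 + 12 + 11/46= -1412927/2852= -495.42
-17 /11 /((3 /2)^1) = -34 /33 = -1.03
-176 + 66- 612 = -722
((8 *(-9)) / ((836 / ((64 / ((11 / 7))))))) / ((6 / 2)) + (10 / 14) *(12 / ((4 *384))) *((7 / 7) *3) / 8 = -19233099 / 16479232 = -1.17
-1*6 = -6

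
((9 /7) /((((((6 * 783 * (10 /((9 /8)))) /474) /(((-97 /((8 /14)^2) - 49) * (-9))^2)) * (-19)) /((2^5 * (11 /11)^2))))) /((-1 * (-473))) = -84078387099 /166798720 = -504.07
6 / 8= 3 / 4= 0.75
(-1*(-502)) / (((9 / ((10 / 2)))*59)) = 4.73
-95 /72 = -1.32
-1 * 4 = -4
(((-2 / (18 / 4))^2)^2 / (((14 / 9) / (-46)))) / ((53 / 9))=-5888 / 30051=-0.20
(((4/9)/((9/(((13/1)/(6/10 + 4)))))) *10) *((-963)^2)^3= 25600358780051351400/23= 1113059077393537017.39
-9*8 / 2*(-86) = 3096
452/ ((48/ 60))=565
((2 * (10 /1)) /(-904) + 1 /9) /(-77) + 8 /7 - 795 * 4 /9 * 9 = -497866429 /156618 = -3178.86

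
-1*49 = -49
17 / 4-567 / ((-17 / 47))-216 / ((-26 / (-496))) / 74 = 49590373 / 32708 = 1516.15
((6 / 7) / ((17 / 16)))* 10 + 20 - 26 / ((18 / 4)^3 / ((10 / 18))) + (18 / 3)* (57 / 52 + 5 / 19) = 13909928131 / 385694946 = 36.06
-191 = -191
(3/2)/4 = 3/8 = 0.38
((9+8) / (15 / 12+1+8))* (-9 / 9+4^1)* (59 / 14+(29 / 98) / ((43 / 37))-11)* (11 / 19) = -30879684 / 1641353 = -18.81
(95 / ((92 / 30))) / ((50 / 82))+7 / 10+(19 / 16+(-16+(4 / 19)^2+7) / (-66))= 1157975449 / 21919920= 52.83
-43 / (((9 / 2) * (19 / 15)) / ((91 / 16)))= -19565 / 456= -42.91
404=404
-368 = -368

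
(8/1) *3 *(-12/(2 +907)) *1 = -32/101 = -0.32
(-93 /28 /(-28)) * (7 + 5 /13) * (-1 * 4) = -2232 /637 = -3.50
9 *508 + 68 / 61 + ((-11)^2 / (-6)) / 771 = 1290461579 / 282186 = 4573.09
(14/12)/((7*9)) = 1/54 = 0.02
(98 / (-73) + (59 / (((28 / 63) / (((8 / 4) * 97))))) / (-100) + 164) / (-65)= 1385211 / 949000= 1.46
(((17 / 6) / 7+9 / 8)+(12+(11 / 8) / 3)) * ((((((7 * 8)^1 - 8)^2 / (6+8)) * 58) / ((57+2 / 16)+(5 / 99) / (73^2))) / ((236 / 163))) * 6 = 6751291478342400 / 697020062417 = 9685.94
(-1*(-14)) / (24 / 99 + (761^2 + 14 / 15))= 330 / 13650737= 0.00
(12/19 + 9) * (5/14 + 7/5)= 22509/1330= 16.92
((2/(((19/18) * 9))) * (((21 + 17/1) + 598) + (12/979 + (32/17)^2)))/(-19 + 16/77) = -5066602240/707147453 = -7.16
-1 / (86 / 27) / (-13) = 27 / 1118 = 0.02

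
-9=-9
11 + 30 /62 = 356 /31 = 11.48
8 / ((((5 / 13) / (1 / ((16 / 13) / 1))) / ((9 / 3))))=507 / 10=50.70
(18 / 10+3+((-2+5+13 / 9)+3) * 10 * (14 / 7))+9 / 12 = 27799 / 180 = 154.44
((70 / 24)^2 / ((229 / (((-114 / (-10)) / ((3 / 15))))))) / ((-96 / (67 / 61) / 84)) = -10915975 / 5364096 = -2.04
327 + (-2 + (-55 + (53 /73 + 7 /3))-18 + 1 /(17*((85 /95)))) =16147123 /63291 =255.13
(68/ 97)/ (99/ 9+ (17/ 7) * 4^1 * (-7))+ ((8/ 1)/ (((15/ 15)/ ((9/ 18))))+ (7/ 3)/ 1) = 34949/ 5529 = 6.32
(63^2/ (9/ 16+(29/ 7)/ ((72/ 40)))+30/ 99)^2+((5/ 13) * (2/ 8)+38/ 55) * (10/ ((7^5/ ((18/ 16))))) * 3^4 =60961353504407237732425/ 31730358764600496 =1921231.15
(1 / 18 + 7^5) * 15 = 1512635 / 6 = 252105.83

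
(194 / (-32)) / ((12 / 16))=-97 / 12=-8.08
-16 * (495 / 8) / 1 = -990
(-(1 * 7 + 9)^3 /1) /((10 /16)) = -32768 /5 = -6553.60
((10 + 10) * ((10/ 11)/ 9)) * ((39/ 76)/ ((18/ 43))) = 13975/ 5643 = 2.48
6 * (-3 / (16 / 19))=-171 / 8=-21.38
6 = 6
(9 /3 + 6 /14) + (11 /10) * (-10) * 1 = -53 /7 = -7.57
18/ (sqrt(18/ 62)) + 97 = 6*sqrt(31) + 97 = 130.41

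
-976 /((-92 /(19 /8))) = 1159 /46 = 25.20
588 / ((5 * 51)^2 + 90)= 196 / 21705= 0.01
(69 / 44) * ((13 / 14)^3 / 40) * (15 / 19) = 454779 / 18351872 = 0.02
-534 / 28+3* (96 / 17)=-507 / 238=-2.13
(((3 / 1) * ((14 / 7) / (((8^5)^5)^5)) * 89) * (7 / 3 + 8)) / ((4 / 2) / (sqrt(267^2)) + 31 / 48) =736653 / 6712097124886290983976489313934376594847262713859195657363506279983508878433149097684156318199694796966021650448384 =0.00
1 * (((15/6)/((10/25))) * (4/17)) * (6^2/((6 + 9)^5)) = 4/57375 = 0.00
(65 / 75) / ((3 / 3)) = 13 / 15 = 0.87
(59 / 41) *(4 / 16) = 59 / 164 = 0.36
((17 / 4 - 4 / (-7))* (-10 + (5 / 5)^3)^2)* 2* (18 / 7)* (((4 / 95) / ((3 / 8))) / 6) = 34992 / 931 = 37.59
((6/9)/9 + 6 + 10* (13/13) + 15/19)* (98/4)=423899/1026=413.16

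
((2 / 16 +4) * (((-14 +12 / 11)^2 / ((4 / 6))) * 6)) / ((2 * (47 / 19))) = 2586033 / 2068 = 1250.50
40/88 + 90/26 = 560/143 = 3.92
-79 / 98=-0.81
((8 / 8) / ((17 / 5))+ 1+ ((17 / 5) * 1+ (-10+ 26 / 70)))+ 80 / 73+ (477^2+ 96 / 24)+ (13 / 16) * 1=158124230687 / 694960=227529.97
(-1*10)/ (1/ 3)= -30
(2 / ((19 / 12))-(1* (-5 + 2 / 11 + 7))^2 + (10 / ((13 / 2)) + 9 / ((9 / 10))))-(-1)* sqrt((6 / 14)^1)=sqrt(21) / 7 + 240330 / 29887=8.70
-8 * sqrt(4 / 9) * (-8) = 128 / 3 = 42.67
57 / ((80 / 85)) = 969 / 16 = 60.56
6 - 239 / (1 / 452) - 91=-108113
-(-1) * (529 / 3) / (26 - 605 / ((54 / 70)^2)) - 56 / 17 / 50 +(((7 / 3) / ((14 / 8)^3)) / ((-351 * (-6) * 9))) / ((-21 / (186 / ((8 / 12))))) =-243623307387293 / 997686223504425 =-0.24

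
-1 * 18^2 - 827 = -1151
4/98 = 2/49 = 0.04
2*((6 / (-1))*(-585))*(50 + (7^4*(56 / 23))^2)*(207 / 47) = 1142195989947480 / 1081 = 1056610536491.66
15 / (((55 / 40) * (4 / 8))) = 240 / 11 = 21.82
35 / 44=0.80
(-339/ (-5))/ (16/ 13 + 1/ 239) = 351091/ 6395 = 54.90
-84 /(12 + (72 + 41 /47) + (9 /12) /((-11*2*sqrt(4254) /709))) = -243913883136 /246442231505- 16328928*sqrt(4254) /246442231505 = -0.99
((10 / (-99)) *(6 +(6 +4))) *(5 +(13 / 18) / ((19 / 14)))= -13760 / 1539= -8.94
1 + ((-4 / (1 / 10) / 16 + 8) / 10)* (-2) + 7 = 69 / 10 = 6.90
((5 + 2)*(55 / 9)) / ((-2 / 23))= -8855 / 18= -491.94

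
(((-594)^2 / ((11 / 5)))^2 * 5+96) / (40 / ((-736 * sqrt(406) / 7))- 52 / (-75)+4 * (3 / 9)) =332775068423400000 * sqrt(406) / 11341046473+719745440790143692800 / 11341046473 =64054994779.65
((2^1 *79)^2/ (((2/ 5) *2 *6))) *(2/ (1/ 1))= 31205/ 3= 10401.67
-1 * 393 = -393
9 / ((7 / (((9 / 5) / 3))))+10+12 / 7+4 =577 / 35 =16.49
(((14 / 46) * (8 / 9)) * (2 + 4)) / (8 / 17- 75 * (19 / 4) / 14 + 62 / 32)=-213248 / 3026685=-0.07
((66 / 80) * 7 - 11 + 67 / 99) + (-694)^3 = -1323651338651 / 3960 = -334255388.55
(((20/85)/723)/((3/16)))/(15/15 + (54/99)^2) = 7744/5789061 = 0.00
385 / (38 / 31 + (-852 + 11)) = -1705 / 3719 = -0.46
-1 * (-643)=643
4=4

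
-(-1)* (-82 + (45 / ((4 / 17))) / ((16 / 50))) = 515.66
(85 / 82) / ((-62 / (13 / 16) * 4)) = -1105 / 325376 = -0.00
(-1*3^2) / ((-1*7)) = 9 / 7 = 1.29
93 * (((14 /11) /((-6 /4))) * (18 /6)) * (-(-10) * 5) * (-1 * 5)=651000 /11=59181.82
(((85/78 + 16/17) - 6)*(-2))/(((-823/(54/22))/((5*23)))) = -5447205/2000713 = -2.72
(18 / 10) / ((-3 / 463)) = -1389 / 5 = -277.80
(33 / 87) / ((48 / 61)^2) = 40931 / 66816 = 0.61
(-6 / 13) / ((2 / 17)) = -51 / 13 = -3.92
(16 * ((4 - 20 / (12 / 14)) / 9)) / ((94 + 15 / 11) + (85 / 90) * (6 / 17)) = -5104 / 14211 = -0.36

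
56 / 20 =2.80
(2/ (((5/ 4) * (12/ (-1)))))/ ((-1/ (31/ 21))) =62/ 315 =0.20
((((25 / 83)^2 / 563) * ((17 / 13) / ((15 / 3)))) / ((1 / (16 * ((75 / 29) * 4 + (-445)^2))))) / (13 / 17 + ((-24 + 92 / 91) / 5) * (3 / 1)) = -116181395750000 / 11335064698231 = -10.25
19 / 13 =1.46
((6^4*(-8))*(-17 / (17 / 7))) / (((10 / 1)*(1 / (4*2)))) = 290304 / 5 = 58060.80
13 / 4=3.25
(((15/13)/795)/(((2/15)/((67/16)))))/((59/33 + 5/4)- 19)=-33165/11613784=-0.00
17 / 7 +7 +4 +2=15.43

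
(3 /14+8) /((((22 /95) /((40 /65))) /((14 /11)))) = 43700 /1573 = 27.78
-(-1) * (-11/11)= -1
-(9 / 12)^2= -9 / 16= -0.56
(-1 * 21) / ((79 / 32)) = -672 / 79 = -8.51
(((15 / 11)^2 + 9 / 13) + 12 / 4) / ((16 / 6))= 26199 / 12584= 2.08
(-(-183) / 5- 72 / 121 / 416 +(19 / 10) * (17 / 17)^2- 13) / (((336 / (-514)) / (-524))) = 1800477493 / 88088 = 20439.53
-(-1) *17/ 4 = 17/ 4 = 4.25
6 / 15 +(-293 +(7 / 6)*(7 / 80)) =-140399 / 480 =-292.50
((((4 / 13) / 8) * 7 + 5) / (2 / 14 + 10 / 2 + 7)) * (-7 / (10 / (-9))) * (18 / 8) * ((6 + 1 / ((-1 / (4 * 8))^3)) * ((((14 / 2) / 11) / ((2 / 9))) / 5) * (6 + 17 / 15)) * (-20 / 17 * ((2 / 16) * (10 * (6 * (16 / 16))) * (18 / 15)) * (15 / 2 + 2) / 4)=3422482681552641 / 165308000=20703672.43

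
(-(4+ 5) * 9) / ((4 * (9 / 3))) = -27 / 4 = -6.75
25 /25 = 1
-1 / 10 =-0.10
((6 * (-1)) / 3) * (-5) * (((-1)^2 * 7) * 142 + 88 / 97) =965060 / 97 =9949.07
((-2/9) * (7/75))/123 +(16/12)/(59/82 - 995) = -1135426/752123475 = -0.00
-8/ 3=-2.67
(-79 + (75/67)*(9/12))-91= -45335/268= -169.16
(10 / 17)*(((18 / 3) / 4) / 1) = 15 / 17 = 0.88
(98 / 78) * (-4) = -196 / 39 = -5.03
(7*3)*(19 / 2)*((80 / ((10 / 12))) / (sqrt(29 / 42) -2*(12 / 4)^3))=-43436736 / 122443 -19152*sqrt(1218) / 122443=-360.21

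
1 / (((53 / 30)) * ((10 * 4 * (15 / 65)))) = 13 / 212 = 0.06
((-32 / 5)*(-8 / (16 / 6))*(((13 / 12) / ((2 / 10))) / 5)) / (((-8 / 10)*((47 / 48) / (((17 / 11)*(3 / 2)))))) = -31824 / 517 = -61.56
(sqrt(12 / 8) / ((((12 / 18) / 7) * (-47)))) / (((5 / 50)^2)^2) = -52500 * sqrt(6) / 47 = -2736.13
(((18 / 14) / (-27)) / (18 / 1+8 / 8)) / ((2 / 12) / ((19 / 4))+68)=-1 / 27146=-0.00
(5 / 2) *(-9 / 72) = -5 / 16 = -0.31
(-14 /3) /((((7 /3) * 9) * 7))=-2 /63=-0.03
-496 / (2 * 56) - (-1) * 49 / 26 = -463 / 182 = -2.54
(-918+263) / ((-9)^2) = -655 / 81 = -8.09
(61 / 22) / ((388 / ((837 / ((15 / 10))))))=3.99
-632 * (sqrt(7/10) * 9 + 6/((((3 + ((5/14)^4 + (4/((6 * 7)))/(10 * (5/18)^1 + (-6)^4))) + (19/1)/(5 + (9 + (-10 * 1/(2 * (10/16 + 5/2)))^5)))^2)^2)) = -2844 * sqrt(70)/5-1075518054204385508465682984569203713701311414272/1427576723339874163272826855820420694459187890625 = -4759.68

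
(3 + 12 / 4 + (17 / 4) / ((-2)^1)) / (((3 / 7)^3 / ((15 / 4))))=53165 / 288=184.60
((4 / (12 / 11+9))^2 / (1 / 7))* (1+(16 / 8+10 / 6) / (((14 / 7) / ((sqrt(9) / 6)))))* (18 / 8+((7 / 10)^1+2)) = 214291 / 20535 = 10.44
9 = 9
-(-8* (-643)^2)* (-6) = -19845552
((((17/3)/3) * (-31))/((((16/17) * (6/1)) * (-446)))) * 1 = 8959/385344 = 0.02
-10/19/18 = -5/171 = -0.03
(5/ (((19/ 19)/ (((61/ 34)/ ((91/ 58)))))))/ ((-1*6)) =-8845/ 9282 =-0.95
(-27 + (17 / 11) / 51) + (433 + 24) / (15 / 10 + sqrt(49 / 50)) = 2149120 / 4191 - 31990 *sqrt(2) / 127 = 156.57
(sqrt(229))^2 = 229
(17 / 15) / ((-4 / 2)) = -17 / 30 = -0.57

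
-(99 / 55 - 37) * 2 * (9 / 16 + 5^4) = 220198 / 5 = 44039.60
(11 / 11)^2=1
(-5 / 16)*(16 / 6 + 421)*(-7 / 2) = 44485 / 96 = 463.39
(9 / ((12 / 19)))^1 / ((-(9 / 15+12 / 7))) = -665 / 108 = -6.16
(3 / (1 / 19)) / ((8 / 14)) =399 / 4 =99.75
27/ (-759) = -9/ 253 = -0.04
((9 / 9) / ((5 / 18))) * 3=54 / 5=10.80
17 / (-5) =-17 / 5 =-3.40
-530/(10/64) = -3392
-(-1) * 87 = 87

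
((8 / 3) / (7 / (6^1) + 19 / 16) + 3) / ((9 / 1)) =467 / 1017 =0.46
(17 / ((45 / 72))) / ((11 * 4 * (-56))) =-0.01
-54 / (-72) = 3 / 4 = 0.75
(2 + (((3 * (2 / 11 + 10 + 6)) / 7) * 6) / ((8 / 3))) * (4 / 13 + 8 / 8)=46087 / 2002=23.02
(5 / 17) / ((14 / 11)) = 55 / 238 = 0.23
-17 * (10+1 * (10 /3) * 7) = -1700 /3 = -566.67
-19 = -19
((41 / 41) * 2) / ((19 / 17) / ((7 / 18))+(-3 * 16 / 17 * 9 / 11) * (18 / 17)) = 22253 / 4761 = 4.67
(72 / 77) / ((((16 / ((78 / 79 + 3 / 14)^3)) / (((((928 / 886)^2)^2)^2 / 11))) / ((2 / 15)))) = 21753987584039155924992 / 12219331294417920243001585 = 0.00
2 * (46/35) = 92/35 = 2.63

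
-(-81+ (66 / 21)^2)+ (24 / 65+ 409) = 1530366 / 3185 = 480.49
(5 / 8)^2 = 0.39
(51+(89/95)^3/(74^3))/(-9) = -17718875981969/3126860343000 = -5.67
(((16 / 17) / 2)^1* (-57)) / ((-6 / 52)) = 3952 / 17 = 232.47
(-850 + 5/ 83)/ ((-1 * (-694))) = -70545/ 57602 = -1.22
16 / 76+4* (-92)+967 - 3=11328 / 19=596.21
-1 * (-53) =53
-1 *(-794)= 794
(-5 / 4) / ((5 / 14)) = -3.50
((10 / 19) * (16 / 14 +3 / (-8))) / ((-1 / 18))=-1935 / 266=-7.27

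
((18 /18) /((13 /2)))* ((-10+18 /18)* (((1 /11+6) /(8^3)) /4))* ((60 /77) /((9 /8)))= -1005 /352352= -0.00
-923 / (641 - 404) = -3.89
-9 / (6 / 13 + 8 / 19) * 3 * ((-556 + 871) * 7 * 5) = -73525725 / 218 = -337273.97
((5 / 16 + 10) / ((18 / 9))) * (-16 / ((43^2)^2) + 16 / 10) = 112820103 / 13675204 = 8.25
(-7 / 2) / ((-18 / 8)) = 1.56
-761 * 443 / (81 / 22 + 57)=-7416706 / 1335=-5555.59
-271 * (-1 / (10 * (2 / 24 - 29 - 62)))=-1626 / 5455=-0.30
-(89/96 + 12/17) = -2665/1632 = -1.63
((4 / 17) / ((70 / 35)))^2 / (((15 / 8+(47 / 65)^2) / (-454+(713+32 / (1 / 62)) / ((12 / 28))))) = 789432800 / 23422583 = 33.70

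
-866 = -866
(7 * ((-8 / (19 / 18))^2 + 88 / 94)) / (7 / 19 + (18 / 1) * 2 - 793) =-1733333 / 3209442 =-0.54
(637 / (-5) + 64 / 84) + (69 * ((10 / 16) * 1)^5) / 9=-144400157 / 1146880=-125.91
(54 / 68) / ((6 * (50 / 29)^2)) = 7569 / 170000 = 0.04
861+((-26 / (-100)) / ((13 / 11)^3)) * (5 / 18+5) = 26216909 / 30420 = 861.83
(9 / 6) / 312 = 1 / 208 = 0.00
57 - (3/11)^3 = 75840/1331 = 56.98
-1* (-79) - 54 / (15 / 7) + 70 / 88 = 12011 / 220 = 54.60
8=8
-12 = -12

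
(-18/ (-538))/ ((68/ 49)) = 441/ 18292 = 0.02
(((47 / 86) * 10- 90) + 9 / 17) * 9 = -552672 / 731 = -756.05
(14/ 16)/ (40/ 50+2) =5/ 16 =0.31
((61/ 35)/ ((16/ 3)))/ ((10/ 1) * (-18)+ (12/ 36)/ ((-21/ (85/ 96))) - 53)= -9882/ 7046345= -0.00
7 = 7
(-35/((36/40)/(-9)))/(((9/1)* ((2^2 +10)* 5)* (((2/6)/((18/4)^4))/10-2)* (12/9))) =-164025/787288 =-0.21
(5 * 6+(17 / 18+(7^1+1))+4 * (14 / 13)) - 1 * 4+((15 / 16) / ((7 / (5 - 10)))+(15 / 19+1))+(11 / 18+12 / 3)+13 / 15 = 45.85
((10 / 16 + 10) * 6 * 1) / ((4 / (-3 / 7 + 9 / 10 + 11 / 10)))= 2805 / 112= 25.04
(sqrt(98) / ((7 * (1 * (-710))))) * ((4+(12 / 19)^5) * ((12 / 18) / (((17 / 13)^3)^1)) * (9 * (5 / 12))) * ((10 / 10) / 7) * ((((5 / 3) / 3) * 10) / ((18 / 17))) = -139416511975 * sqrt(2) / 28807611741027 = -0.01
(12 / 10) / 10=0.12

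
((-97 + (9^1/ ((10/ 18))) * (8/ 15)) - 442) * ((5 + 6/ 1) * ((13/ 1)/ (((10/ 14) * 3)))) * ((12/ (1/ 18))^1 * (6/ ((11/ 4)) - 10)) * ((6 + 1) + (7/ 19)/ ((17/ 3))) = 17048993715936/ 40375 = 422266098.23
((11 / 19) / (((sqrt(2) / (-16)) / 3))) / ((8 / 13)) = -429 * sqrt(2) / 19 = -31.93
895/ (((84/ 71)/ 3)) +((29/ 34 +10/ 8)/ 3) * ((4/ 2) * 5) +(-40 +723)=4226129/ 1428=2959.47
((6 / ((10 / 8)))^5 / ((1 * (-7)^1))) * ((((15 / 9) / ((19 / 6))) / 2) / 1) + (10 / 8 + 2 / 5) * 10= -13182123 / 166250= -79.29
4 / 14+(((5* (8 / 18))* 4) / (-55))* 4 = -250 / 693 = -0.36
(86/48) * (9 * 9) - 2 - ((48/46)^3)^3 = 141.66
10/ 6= 5/ 3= 1.67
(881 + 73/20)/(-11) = -80.42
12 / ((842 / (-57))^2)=9747 / 177241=0.05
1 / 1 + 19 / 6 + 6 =61 / 6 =10.17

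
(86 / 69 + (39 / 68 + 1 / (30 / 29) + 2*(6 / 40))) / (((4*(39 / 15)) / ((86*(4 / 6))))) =1037891 / 60996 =17.02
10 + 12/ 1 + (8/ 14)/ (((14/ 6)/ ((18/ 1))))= 1294/ 49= 26.41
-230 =-230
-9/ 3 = -3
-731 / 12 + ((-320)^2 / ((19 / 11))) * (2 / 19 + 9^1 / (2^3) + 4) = 310011.11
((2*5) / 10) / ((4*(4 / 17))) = 17 / 16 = 1.06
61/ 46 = 1.33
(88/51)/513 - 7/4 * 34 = -3113221/52326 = -59.50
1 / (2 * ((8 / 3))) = 3 / 16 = 0.19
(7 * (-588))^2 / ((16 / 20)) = 21176820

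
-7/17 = -0.41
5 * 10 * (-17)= -850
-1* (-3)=3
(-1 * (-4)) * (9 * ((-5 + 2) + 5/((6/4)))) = 12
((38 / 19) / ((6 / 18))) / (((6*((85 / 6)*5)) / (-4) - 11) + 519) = 24 / 1607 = 0.01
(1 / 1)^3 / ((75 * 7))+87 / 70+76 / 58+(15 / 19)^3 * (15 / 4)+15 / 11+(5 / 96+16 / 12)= 87600557509 / 12252917600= 7.15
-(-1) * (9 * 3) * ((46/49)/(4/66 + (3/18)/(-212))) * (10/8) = 804540/1519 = 529.65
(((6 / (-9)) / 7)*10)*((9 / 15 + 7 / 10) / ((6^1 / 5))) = -65 / 63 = -1.03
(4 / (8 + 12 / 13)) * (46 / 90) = 299 / 1305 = 0.23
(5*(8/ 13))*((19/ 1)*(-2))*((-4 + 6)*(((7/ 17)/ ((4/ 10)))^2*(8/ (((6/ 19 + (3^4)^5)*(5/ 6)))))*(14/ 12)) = -7924672/ 9955885236765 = -0.00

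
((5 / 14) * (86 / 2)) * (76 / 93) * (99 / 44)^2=110295 / 1736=63.53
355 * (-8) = -2840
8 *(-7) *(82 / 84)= -164 / 3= -54.67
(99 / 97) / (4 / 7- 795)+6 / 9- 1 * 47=-74981042 / 1618251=-46.33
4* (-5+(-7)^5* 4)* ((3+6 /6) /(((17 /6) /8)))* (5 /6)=-43029120 /17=-2531124.71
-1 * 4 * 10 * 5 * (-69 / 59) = 233.90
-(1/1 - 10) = 9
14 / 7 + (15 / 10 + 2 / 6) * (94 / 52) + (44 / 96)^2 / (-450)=17904827 / 3369600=5.31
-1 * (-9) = 9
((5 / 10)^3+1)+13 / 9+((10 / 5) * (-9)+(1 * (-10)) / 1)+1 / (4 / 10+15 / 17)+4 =-162067 / 7848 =-20.65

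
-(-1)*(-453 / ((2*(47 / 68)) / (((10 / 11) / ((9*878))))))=-25670 / 680889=-0.04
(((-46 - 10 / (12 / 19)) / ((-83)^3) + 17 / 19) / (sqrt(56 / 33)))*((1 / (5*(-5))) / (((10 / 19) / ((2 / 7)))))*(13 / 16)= -758281199*sqrt(462) / 1344843024000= -0.01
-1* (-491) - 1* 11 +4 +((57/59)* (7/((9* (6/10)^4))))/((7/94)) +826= 19897720/14337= 1387.86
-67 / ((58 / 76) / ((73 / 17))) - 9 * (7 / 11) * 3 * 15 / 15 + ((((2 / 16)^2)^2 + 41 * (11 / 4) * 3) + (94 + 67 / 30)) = 40.31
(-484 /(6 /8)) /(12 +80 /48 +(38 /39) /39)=-981552 /20825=-47.13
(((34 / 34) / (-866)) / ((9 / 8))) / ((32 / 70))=-35 / 15588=-0.00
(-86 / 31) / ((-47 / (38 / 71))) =3268 / 103447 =0.03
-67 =-67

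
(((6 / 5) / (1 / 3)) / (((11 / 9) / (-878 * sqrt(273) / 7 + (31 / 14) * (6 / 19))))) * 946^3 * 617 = 715424570044272 / 665 - 6754223360202912 * sqrt(273) / 35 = -3187440886302765.97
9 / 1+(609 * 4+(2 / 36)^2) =2445.00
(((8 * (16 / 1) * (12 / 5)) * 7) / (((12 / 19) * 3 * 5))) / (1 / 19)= 323456 / 75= 4312.75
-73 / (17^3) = -0.01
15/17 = 0.88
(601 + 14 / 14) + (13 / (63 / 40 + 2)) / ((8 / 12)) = 6682 / 11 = 607.45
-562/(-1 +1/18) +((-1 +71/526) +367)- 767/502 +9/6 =2157281151/2244442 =961.17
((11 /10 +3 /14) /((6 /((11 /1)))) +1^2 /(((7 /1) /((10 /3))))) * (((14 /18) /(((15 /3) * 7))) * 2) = 202 /1575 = 0.13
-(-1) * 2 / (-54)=-1 / 27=-0.04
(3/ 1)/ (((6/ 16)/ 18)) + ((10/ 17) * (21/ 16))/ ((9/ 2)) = 29411/ 204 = 144.17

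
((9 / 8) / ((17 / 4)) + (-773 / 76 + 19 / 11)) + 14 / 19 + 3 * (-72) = -3175561 / 14212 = -223.44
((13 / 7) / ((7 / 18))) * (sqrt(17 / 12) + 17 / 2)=39 * sqrt(51) / 49 + 1989 / 49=46.28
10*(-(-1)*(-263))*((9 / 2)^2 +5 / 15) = -324805 / 6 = -54134.17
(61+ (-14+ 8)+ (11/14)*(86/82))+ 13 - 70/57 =2211605/32718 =67.60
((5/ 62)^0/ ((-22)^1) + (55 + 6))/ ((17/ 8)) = 5364/ 187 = 28.68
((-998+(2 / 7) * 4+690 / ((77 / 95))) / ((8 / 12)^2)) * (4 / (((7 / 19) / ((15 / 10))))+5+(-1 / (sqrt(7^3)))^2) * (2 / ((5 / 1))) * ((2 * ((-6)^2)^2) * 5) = -954591277824 / 26411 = -36143700.65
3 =3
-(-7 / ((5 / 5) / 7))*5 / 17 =245 / 17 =14.41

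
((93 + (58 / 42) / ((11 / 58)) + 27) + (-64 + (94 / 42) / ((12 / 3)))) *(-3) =-8427 / 44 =-191.52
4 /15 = 0.27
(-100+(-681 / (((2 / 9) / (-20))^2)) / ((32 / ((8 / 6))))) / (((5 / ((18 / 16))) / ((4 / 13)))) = -63675 / 4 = -15918.75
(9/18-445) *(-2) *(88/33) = 7112/3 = 2370.67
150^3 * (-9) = -30375000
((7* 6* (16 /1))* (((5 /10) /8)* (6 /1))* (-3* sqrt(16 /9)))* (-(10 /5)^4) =16128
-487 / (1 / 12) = -5844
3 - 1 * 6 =-3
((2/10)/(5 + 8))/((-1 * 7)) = -1/455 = -0.00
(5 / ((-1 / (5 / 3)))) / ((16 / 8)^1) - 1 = -31 / 6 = -5.17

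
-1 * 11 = -11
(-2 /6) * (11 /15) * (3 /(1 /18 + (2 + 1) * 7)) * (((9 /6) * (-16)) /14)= 792 /13265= 0.06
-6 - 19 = -25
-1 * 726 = -726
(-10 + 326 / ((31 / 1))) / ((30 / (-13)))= -0.22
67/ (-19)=-67/ 19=-3.53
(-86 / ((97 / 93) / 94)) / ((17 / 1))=-751812 / 1649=-455.92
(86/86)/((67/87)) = 87/67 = 1.30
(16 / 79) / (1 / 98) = 1568 / 79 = 19.85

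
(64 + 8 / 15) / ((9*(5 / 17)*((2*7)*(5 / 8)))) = 65824 / 23625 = 2.79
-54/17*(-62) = 3348/17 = 196.94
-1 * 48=-48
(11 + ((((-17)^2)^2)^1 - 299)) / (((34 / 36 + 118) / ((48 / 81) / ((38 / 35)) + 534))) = 374055.73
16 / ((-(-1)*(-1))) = -16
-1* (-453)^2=-205209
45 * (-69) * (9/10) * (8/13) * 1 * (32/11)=-715392/143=-5002.74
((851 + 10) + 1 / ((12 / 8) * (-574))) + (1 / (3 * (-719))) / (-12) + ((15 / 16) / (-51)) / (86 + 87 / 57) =723297441655933 / 840068015472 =861.00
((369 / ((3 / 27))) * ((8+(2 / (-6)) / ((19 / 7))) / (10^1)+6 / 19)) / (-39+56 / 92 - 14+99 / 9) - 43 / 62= -29432527 / 329840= -89.23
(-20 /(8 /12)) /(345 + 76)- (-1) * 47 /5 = 19637 /2105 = 9.33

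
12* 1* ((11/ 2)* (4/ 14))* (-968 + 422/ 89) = -11316360/ 623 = -18164.30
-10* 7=-70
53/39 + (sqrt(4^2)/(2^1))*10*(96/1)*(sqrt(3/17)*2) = 53/39 + 3840*sqrt(51)/17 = 1614.48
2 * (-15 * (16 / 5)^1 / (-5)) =96 / 5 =19.20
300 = 300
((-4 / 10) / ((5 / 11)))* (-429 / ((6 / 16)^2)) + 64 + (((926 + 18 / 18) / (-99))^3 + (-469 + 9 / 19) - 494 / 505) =1458.10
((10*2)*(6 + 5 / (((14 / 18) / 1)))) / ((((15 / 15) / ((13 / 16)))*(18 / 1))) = 1885 / 168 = 11.22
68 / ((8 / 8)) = 68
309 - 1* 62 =247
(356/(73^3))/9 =356/3501153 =0.00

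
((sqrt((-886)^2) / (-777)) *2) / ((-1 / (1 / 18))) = 886 / 6993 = 0.13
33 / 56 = 0.59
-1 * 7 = -7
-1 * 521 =-521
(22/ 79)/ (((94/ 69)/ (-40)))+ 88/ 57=-6.63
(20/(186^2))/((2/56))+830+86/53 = 381220744/458397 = 831.64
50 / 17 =2.94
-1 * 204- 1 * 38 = -242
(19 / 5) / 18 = 19 / 90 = 0.21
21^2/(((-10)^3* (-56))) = 63/8000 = 0.01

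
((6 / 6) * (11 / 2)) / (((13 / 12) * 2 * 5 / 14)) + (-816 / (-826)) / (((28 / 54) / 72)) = 27113082 / 187915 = 144.28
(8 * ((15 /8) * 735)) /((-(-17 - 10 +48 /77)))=282975 /677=417.98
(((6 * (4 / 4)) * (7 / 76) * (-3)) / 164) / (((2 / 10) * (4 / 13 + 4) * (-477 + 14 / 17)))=1989 / 80716864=0.00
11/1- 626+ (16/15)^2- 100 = -160619/225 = -713.86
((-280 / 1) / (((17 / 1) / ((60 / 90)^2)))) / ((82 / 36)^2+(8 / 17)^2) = -137088 / 101309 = -1.35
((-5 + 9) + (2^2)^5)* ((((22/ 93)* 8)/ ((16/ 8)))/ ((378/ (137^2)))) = 848959408/ 17577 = 48299.45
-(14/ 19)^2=-196/ 361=-0.54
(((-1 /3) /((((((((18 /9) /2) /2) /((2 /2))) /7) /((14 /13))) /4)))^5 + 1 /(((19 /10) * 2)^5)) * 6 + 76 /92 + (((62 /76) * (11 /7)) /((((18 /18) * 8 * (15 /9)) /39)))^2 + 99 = -10579854441931529147374686871 /537122908016006457600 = -19697269.07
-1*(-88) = 88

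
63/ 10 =6.30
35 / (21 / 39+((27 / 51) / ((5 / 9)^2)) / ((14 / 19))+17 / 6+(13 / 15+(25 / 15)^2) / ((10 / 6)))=270725 / 61001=4.44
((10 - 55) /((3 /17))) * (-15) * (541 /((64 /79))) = 163476675 /64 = 2554323.05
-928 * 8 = -7424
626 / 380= 1.65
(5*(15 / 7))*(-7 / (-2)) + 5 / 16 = 605 / 16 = 37.81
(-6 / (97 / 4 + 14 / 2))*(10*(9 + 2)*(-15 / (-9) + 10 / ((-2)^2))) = -88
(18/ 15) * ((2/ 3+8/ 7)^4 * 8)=33362176/ 324135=102.93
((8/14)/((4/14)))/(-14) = -1/7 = -0.14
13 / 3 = 4.33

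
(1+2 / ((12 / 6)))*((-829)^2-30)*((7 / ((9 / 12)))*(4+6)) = 384838160 / 3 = 128279386.67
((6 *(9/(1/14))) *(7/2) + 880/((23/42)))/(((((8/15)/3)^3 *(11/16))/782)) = 75766154625/88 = 860979029.83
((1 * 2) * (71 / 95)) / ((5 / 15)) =426 / 95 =4.48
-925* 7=-6475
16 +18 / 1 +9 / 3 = 37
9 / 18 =1 / 2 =0.50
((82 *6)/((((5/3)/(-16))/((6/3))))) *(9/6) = -70848/5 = -14169.60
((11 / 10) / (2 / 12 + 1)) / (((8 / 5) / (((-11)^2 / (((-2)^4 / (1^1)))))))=3993 / 896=4.46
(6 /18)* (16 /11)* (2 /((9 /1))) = 32 /297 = 0.11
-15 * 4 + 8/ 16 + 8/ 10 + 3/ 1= -557/ 10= -55.70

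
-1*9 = -9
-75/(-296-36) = 75/332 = 0.23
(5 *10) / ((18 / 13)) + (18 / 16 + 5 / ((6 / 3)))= 2861 / 72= 39.74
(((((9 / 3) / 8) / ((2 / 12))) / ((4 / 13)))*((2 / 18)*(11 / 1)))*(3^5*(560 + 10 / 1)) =9903465 / 8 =1237933.12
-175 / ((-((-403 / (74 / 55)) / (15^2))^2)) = 1940557500 / 19651489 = 98.75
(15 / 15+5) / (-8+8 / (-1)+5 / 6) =-0.40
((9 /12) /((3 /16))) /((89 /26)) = 104 /89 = 1.17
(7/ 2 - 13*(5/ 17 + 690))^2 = 93019510081/ 1156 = 80466704.22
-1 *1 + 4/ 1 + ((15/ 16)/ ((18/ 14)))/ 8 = 1187/ 384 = 3.09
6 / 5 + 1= 11 / 5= 2.20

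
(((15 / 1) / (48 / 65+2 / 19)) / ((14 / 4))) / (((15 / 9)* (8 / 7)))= 11115 / 4168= 2.67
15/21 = 5/7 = 0.71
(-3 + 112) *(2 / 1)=218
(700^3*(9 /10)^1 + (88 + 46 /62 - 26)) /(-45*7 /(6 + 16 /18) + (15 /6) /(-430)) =-1645988734540 /243841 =-6750254.20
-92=-92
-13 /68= -0.19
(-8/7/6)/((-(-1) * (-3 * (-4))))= -1/63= -0.02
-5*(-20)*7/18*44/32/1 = 1925/36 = 53.47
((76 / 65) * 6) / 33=152 / 715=0.21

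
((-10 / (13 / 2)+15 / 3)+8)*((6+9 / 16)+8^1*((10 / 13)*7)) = 1538425 / 2704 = 568.94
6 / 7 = 0.86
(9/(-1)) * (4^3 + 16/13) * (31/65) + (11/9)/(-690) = -293849123/1049490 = -279.99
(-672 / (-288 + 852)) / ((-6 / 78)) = 728 / 47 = 15.49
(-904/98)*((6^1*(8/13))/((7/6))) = -130176/4459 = -29.19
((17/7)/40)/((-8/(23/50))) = -391/112000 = -0.00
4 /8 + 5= 11 /2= 5.50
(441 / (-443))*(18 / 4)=-3969 / 886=-4.48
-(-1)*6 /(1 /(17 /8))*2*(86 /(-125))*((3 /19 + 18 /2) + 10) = -798252 /2375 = -336.11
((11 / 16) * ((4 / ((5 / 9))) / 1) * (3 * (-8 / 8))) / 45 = -33 / 100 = -0.33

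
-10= -10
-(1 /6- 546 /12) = 136 /3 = 45.33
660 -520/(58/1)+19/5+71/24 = 2289119/3480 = 657.79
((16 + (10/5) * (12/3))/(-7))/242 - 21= -21.01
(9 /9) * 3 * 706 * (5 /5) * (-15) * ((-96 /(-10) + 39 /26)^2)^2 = -482290969257 /1000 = -482290969.26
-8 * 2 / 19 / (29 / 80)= -1280 / 551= -2.32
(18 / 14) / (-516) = -3 / 1204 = -0.00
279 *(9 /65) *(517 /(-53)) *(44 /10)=-28560114 /17225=-1658.06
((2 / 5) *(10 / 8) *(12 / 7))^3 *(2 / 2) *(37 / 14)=3996 / 2401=1.66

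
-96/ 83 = -1.16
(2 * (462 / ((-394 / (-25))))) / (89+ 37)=275 / 591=0.47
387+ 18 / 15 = 1941 / 5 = 388.20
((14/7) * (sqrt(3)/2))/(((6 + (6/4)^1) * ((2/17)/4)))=68 * sqrt(3)/15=7.85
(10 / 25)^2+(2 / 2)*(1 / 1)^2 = 29 / 25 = 1.16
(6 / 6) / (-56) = -1 / 56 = -0.02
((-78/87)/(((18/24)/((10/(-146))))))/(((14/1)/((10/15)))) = 520/133371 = 0.00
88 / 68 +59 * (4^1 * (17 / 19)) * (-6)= -408806 / 323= -1265.65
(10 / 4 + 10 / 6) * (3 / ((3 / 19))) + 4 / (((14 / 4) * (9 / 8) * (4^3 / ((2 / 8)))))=19951 / 252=79.17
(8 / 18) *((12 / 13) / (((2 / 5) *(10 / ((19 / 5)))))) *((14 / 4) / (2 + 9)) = 266 / 2145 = 0.12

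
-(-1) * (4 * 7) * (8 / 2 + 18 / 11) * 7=12152 / 11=1104.73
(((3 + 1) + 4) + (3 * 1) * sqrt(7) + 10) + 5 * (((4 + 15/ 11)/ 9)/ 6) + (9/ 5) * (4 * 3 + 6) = 58.83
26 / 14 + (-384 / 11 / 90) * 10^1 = -467 / 231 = -2.02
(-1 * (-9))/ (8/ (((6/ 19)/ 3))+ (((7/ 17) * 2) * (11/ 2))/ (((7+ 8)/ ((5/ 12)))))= 5508/ 46589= 0.12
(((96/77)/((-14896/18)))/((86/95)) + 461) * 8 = 598335272/162239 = 3687.99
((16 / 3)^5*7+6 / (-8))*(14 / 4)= 205515793 / 1944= 105718.00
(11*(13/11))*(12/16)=39/4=9.75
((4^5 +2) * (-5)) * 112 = -574560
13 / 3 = 4.33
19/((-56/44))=-209/14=-14.93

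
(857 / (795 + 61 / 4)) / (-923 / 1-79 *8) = -3428 / 5039755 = -0.00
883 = 883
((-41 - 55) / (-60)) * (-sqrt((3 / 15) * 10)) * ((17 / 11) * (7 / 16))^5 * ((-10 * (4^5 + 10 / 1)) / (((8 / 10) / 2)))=5607931100765 * sqrt(2) / 959512576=8265.46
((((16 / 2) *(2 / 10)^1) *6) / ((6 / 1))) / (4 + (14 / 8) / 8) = 0.38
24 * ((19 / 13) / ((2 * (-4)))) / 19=-3 / 13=-0.23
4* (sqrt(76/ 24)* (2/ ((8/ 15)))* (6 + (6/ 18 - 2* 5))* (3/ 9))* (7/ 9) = -385* sqrt(114)/ 162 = -25.37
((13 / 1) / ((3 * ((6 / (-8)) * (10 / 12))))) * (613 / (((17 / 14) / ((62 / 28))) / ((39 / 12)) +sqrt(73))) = 1747059808 / 177768495-10353898568 * sqrt(73) / 177768495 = -487.81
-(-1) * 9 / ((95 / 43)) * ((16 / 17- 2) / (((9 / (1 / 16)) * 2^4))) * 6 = -1161 / 103360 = -0.01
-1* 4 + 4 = 0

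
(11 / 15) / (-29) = -11 / 435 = -0.03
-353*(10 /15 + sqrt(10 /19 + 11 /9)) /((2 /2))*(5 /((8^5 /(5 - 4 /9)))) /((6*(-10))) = 14473 /5308416 + 14473*sqrt(5681) /201719808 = 0.01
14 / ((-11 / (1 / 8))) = -7 / 44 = -0.16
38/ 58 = 19/ 29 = 0.66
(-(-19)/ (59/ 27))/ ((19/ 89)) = 2403/ 59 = 40.73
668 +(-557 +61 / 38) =4279 / 38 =112.61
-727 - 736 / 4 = -911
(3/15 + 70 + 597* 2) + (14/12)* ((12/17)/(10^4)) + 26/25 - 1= 107460407/85000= 1264.24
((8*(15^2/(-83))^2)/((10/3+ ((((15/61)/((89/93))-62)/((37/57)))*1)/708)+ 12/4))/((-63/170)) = -1087968342600000/42513780703303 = -25.59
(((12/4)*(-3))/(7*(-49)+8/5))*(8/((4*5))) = 0.01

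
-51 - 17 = -68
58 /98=29 /49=0.59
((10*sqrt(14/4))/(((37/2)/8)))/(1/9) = 72.81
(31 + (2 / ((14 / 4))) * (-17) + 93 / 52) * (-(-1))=8399 / 364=23.07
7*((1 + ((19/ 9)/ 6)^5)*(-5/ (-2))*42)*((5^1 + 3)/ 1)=113102075135/ 19131876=5911.71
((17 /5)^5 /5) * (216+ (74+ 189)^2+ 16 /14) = 689628804471 /109375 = 6305177.64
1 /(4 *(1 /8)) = 2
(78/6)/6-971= -5813/6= -968.83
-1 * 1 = -1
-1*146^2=-21316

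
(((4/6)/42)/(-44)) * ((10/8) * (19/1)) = -0.01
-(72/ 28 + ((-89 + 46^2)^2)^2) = -118171577968105/ 7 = -16881653995443.57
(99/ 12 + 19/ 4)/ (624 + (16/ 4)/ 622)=4043/ 194066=0.02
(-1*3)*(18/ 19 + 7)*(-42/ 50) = 9513/ 475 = 20.03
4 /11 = 0.36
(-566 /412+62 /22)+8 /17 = 73769 /38522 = 1.91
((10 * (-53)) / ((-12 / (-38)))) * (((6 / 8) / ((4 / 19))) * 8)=-95665 / 2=-47832.50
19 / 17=1.12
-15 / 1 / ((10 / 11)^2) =-363 / 20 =-18.15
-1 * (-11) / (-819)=-11 / 819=-0.01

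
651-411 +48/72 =722/3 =240.67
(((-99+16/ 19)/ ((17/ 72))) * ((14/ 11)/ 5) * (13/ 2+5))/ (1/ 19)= -23122.01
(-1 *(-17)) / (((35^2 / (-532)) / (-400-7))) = 525844 / 175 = 3004.82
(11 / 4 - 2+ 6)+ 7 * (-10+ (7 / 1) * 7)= 1119 / 4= 279.75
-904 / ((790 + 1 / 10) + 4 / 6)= -27120 / 23723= -1.14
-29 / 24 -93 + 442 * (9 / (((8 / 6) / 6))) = 17806.79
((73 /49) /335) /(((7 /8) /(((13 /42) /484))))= 0.00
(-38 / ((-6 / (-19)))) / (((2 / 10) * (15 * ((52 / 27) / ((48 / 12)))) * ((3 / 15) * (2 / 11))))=-59565 / 26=-2290.96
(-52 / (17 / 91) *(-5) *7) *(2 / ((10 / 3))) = 99372 / 17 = 5845.41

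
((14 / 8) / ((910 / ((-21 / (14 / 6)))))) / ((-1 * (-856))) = -9 / 445120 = -0.00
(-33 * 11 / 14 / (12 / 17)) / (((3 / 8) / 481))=-989417 / 21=-47115.10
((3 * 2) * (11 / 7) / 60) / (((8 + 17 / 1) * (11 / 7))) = 1 / 250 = 0.00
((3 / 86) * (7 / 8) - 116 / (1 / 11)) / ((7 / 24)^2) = -31603212 / 2107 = -14999.15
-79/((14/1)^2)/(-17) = 79/3332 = 0.02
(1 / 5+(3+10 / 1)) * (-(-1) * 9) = 594 / 5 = 118.80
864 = 864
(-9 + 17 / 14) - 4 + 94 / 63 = -1297 / 126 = -10.29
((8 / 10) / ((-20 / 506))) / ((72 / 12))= -253 / 75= -3.37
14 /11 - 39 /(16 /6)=-1175 /88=-13.35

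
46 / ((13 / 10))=35.38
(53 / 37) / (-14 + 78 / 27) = -0.13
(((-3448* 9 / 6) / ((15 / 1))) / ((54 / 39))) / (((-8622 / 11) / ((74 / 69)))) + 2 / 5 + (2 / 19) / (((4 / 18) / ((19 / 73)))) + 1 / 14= 12796981633 / 13680139410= 0.94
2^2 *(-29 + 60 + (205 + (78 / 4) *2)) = 1100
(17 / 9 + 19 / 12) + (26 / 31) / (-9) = 419 / 124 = 3.38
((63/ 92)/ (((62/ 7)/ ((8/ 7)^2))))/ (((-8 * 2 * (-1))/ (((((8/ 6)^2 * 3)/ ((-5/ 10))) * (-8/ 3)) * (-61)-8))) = -7844/ 713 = -11.00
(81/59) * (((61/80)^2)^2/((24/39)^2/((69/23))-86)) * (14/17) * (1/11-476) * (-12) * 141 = -1762777129670141949/491883268096000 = -3583.73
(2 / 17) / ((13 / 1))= 2 / 221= 0.01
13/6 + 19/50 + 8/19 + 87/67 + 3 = 693743/95475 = 7.27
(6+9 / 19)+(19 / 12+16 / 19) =2029 / 228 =8.90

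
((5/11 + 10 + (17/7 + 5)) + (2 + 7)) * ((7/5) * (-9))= -3726/11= -338.73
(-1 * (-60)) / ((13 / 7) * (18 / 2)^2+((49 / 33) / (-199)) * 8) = 2758140 / 6912307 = 0.40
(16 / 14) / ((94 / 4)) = 0.05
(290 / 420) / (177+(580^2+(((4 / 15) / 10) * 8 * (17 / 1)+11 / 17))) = 12325 / 6007975736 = 0.00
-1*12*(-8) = 96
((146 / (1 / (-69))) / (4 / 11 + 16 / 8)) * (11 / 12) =-203159 / 52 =-3906.90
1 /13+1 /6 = 19 /78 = 0.24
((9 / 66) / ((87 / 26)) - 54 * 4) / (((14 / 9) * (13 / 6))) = -1860057 / 29029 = -64.08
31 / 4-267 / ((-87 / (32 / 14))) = 11989 / 812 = 14.76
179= 179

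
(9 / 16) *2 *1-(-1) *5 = 49 / 8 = 6.12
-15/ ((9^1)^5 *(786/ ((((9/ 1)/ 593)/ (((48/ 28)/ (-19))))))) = 665/ 12232275912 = 0.00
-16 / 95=-0.17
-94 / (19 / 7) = -658 / 19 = -34.63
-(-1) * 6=6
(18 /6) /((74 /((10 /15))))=1 /37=0.03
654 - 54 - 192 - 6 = 402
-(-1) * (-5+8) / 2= 3 / 2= 1.50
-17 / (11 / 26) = -442 / 11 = -40.18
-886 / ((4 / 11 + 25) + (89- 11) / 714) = -579887 / 16672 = -34.78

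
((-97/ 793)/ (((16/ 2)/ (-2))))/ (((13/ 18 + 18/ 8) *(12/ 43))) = 12513/ 339404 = 0.04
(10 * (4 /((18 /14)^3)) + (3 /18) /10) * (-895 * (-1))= 49161097 /2916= 16859.09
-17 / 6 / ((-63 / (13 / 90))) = 221 / 34020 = 0.01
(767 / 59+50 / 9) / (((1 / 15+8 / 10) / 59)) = 49265 / 39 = 1263.21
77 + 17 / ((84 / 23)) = 6859 / 84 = 81.65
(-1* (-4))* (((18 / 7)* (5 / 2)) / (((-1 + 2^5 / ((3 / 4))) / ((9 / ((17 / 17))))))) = 972 / 175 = 5.55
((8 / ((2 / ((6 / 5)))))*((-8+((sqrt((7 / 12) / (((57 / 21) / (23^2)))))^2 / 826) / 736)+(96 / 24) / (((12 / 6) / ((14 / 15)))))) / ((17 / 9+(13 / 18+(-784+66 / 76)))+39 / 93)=7365875373 / 195186915200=0.04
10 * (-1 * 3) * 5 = -150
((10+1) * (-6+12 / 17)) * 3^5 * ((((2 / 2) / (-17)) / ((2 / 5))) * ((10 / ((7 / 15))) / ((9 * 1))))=10023750 / 2023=4954.89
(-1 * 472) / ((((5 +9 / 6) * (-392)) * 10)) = 59 / 3185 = 0.02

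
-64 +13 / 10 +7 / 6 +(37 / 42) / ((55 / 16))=-14155 / 231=-61.28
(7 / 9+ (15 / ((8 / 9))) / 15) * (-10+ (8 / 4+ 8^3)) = 959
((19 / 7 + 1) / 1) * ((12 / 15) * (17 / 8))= 221 / 35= 6.31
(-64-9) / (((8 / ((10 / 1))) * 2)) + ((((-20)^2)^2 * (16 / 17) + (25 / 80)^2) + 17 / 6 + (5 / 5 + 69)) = 1966436507 / 13056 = 150615.54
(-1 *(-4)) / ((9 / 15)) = 20 / 3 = 6.67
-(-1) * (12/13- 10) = -9.08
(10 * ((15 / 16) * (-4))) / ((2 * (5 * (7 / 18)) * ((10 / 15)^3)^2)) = -98415 / 896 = -109.84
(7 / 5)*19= 133 / 5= 26.60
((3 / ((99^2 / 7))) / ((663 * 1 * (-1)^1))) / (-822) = 7 / 1780469262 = 0.00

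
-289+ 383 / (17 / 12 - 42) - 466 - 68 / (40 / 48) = -846.04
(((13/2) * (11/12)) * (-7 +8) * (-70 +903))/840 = 17017/2880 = 5.91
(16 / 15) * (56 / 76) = 224 / 285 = 0.79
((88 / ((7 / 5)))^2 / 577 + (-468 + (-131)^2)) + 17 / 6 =2833409375 / 169638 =16702.68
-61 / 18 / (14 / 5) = -305 / 252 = -1.21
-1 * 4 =-4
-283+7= -276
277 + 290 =567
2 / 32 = 1 / 16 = 0.06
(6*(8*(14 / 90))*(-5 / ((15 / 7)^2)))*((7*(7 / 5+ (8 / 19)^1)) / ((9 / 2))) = -13291936 / 577125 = -23.03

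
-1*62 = -62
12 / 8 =3 / 2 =1.50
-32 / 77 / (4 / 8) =-0.83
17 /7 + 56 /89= 1905 /623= 3.06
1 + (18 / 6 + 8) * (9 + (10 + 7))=287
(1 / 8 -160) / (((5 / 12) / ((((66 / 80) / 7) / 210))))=-42207 / 196000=-0.22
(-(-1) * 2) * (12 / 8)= 3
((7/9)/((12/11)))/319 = 7/3132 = 0.00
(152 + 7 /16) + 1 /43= 104893 /688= 152.46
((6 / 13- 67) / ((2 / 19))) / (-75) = 3287 / 390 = 8.43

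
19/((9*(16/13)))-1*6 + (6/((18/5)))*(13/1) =2503/144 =17.38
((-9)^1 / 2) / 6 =-3 / 4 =-0.75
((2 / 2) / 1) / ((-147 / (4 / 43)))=-4 / 6321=-0.00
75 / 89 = 0.84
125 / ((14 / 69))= 8625 / 14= 616.07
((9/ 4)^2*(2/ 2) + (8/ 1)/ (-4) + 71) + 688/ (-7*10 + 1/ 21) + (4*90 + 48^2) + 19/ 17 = 1090558877/ 399568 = 2729.34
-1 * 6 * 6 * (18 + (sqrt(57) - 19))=36 - 36 * sqrt(57)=-235.79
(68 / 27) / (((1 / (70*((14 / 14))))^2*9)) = 333200 / 243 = 1371.19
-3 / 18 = -1 / 6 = -0.17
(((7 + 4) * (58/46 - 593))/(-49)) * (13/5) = 389246/1127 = 345.38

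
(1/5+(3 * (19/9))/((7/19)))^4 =11117396444176/121550625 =91463.10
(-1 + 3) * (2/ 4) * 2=2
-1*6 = -6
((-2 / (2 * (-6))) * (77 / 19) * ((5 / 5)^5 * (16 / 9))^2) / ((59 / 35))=344960 / 272403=1.27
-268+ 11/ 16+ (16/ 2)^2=-3253/ 16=-203.31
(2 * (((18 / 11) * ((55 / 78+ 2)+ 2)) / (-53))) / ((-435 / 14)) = 10276 / 1098955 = 0.01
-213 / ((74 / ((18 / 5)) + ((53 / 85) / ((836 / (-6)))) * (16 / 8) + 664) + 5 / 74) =-2520107370 / 8100005741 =-0.31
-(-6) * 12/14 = 36/7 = 5.14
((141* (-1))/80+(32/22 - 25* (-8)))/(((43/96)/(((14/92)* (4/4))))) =3690309/54395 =67.84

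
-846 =-846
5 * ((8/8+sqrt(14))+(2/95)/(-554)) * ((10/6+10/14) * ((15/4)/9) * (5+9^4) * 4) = 6170633000/47367+1172500 * sqrt(14)/9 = 617727.64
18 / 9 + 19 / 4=27 / 4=6.75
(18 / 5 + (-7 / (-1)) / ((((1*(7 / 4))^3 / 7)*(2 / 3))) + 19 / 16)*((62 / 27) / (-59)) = -321191 / 446040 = -0.72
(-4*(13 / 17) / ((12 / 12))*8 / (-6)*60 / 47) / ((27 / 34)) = 8320 / 1269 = 6.56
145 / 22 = 6.59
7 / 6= 1.17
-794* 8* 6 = -38112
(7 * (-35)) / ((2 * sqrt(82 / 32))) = -490 * sqrt(41) / 41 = -76.53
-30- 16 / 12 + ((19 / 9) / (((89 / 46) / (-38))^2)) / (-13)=-87092962 / 926757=-93.98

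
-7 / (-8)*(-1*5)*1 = -35 / 8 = -4.38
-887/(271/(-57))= 50559/271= 186.56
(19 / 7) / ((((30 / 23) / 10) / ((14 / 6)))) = 437 / 9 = 48.56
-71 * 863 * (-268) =16421164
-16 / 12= -4 / 3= -1.33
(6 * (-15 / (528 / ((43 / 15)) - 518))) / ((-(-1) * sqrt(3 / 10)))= 645 * sqrt(30) / 7177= 0.49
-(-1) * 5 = 5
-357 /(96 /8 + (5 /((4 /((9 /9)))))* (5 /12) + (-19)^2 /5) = -85680 /20333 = -4.21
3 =3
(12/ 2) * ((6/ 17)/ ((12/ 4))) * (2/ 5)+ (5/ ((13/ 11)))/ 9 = 7483/ 9945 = 0.75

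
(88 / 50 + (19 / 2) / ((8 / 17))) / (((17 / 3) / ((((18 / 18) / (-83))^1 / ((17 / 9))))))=-237033 / 9594800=-0.02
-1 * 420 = -420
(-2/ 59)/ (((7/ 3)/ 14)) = -12/ 59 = -0.20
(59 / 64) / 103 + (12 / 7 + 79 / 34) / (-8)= -0.50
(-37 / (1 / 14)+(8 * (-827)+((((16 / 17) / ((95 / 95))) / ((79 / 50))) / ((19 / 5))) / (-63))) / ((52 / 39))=-5734207757 / 1071714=-5350.50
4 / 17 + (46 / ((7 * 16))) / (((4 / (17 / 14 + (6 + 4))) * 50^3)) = 1568061387 / 6664000000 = 0.24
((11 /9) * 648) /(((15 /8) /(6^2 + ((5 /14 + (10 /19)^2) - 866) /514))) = 47068906896 /3247195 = 14495.25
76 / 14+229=1641 / 7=234.43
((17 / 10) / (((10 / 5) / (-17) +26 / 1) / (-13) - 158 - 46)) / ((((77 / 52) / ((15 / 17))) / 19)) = -8619 / 92246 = -0.09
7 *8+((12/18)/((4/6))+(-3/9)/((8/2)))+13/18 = 2075/36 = 57.64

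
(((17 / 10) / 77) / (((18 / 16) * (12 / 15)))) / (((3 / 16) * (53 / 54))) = 544 / 4081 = 0.13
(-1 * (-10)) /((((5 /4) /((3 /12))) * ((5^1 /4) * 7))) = 0.23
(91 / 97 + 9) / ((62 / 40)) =6.41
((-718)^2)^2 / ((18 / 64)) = 8504479826432 / 9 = 944942202936.89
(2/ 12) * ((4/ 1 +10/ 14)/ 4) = 11/ 56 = 0.20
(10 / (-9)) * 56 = -560 / 9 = -62.22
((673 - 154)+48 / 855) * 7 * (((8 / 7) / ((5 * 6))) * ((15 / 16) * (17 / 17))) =147931 / 1140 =129.76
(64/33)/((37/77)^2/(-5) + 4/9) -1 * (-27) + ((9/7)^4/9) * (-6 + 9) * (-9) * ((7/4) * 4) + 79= 1949350745/36446837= 53.48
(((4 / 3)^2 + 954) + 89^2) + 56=80395 / 9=8932.78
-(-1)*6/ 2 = 3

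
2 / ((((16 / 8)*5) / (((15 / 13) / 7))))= 3 / 91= 0.03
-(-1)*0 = 0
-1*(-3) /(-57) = -1 /19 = -0.05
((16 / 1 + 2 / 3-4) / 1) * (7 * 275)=73150 / 3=24383.33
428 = 428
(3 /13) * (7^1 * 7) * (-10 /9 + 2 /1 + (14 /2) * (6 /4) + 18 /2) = 17983 /78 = 230.55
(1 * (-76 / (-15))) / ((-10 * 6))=-19 / 225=-0.08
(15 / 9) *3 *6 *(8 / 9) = 80 / 3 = 26.67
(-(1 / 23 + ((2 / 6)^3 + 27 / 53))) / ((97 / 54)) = -38834 / 118243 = -0.33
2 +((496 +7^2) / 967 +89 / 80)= 284383 / 77360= 3.68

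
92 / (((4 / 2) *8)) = 23 / 4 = 5.75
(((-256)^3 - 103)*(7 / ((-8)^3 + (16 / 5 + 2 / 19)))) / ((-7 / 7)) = -11156917135 / 48326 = -230867.80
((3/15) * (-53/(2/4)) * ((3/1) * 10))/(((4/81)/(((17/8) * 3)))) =-656829/8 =-82103.62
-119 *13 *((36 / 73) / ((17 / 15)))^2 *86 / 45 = -50712480 / 90593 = -559.78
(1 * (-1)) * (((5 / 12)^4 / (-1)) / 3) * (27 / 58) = 625 / 133632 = 0.00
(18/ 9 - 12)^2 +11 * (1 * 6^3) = 2476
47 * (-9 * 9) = -3807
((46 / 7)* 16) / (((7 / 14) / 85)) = 125120 / 7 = 17874.29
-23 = -23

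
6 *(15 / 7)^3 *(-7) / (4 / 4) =-413.27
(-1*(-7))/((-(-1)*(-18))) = -7/18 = -0.39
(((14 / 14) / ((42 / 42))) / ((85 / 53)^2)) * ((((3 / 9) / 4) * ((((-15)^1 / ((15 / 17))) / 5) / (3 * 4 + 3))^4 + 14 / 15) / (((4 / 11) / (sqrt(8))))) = 10952413840379 * sqrt(2) / 5486484375000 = 2.82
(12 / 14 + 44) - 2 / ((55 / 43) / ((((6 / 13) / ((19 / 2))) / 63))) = 12796726 / 285285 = 44.86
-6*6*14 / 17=-504 / 17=-29.65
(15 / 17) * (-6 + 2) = -60 / 17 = -3.53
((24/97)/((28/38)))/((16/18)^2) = 4617/10864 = 0.42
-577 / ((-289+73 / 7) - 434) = 4039 / 4988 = 0.81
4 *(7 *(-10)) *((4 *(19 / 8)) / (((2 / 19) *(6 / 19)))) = -240065 / 3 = -80021.67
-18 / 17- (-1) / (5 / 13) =131 / 85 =1.54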